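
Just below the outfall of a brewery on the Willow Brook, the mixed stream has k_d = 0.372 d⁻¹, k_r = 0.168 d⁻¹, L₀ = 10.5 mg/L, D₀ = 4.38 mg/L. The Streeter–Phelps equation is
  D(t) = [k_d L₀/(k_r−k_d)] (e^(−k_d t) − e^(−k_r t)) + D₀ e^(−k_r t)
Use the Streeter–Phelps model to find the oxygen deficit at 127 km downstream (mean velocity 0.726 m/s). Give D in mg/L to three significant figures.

D ≈ 7.73 mg/L

Travel time t = x/v = 127 km / (0.726 m/s) = 127000 m / 0.726 m/s = 174900 s = 2.025 d.
k_d L₀/(k_r−k_d) = 0.372×10.5/(0.168−0.372) = 3.906/-0.2040 = -19.15 mg/L.
e^(−k_d t) = e^(−0.372×2.025) = 0.4709; e^(−k_r t) = e^(−0.168×2.025) = 0.7117.
D = -19.15 × (0.4709 − 0.7117) + 4.38 × 0.7117 = 4.611 + 3.117 = 7.728 mg/L.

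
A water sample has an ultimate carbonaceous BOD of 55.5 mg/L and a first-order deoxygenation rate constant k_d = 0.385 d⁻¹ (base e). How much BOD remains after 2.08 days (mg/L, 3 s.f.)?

L ≈ 24.9 mg/L

L_t = L₀ e^(−k_d t) = 55.5 × e^(−0.385×2.08) = 55.5 × 0.4490 = 24.92 mg/L.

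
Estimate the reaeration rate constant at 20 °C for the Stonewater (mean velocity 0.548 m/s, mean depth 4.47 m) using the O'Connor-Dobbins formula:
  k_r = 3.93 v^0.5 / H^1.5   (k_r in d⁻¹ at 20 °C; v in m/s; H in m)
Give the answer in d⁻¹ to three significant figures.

k_r ≈ 0.308 d⁻¹

k_r = 3.93 × 0.548^0.5 / 4.47^1.5 = 3.93 × 0.7403 / 9.451 = 0.3078 d⁻¹.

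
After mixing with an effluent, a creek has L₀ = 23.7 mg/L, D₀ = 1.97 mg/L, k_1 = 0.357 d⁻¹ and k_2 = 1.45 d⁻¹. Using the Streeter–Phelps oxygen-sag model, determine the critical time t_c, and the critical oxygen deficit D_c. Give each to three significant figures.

t_c = [1/(k_2−k_1)] ln[(k_2/k_1)(1 − D₀(k_2−k_1)/(k_1 L₀))]
= [1/(1.45−0.357)] ln[(1.45/0.357)(1 − 1.97×1.093/(0.357×23.7))]
= (1/1.093) ln[4.062 × 0.7455] = 0.9149 × ln(3.028) = 0.9149 × 1.108 = 1.014 d.
L(t_c) = L₀ e^(−k_1 t_c) = 23.7 × 0.6964 = 16.50 mg/L, and at the critical point k_2 D_c = k_1 L, so D_c = (0.357/1.45) × 16.50 = 4.063 mg/L.

t_c ≈ 1.01 d; D_c ≈ 4.06 mg/L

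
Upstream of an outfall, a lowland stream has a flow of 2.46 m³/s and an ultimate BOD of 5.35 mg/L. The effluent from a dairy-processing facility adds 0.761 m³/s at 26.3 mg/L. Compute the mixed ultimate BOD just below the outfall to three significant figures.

Flow-weighted mixing: C = (Q_r C_r + Q_w C_w)/(Q_r + Q_w)
= (2.46×5.35 + 0.761×26.3)/(2.46 + 0.761) = 33.18/3.221 = 10.30 mg/L.

10.3 mg/L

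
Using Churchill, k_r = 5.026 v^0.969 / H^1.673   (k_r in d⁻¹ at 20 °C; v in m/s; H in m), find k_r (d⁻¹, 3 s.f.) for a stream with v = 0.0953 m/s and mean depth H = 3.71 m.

k_r = 5.026 × 0.0953^0.969 / 3.71^1.673 = 5.026 × 0.1025 / 8.965 = 0.05746 d⁻¹.

k_r ≈ 0.0575 d⁻¹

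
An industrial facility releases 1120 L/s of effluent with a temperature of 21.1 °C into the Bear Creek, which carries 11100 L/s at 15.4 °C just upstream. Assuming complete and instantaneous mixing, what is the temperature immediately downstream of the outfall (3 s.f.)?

Flow-weighted mixing: C = (Q_r C_r + Q_w C_w)/(Q_r + Q_w)
= (11100×15.4 + 1120×21.1)/(11100 + 1120) = 194600/12220 = 15.92 °C.

15.9 °C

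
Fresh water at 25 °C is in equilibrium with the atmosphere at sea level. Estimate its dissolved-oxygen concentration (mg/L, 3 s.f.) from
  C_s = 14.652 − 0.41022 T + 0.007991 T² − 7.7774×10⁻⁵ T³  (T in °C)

C_s ≈ 8.18 mg/L

C_s = 14.652 − 0.41022×25 + 0.007991×25² − 7.7774×10⁻⁵×25³ = 8.176 mg/L.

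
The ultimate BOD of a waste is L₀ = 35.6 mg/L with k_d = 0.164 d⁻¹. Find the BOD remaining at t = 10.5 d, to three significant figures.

L ≈ 6.36 mg/L

L_t = L₀ e^(−k_d t) = 35.6 × e^(−0.164×10.5) = 35.6 × 0.1787 = 6.362 mg/L.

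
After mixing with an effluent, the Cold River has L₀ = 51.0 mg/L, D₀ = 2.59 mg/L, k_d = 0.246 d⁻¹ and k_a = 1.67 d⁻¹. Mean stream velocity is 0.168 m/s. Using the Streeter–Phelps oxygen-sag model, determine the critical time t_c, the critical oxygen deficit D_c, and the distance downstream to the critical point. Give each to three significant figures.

t_c ≈ 1.10 d; D_c ≈ 5.73 mg/L; x_c ≈ 16.0 km

At the critical point dD/dt = 0, so k_d L₀ e^(−k_d t) = k_a D. Substituting D(t) from the Streeter–Phelps equation and solving for t gives
t_c = ln[(k_a/k_d)(1 − D₀(k_a−k_d)/(k_d L₀))] / (k_a−k_d).
Here k_a−k_d = 1.424 d⁻¹ and 1 − D₀(k_a−k_d)/(k_d L₀) = 1 − 2.59×1.424/(0.246×51.0) = 0.7060, so
t_c = ln(6.789 × 0.7060) / 1.424 = 1.567 / 1.424 = 1.101 d.
D_c = (k_d/k_a) L₀ e^(−k_d t_c) = (0.246/1.67) × 51.0 × e^(−0.246×1.101) = 0.1473 × 51.0 × 0.7628 = 5.731 mg/L.
x_c = v t_c = 0.168 m/s × 1.101 d × 86400 s/d = 15970 m ≈ 16.0 km.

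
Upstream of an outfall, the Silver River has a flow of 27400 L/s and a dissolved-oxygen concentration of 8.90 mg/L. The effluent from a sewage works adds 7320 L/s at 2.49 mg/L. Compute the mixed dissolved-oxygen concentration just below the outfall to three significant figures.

7.55 mg/L

Flow-weighted mixing: C = (Q_r C_r + Q_w C_w)/(Q_r + Q_w)
= (27400×8.90 + 7320×2.49)/(27400 + 7320) = 262100/34720 = 7.549 mg/L.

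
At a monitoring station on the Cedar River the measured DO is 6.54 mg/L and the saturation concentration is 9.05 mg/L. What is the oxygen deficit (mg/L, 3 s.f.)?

D ≈ 2.51 mg/L

D = C_s − C = 9.05 − 6.54 = 2.51 mg/L.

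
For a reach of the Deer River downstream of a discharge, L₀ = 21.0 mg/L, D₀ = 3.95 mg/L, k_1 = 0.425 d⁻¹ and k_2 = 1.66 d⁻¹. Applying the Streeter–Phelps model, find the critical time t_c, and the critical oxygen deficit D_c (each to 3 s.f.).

t_c ≈ 0.463 d; D_c ≈ 4.42 mg/L

t_c = [1/(k_2−k_1)] ln[(k_2/k_1)(1 − D₀(k_2−k_1)/(k_1 L₀))]
= [1/(1.66−0.425)] ln[(1.66/0.425)(1 − 3.95×1.235/(0.425×21.0))]
= (1/1.235) ln[3.906 × 0.4534] = 0.8097 × ln(1.771) = 0.8097 × 0.5715 = 0.4628 d.
D_c = (k_1/k_2) L₀ e^(−k_1 t_c) = (0.425/1.66) × 21.0 × e^(−0.425×0.4628) = 0.2560 × 21.0 × 0.8214 = 4.417 mg/L.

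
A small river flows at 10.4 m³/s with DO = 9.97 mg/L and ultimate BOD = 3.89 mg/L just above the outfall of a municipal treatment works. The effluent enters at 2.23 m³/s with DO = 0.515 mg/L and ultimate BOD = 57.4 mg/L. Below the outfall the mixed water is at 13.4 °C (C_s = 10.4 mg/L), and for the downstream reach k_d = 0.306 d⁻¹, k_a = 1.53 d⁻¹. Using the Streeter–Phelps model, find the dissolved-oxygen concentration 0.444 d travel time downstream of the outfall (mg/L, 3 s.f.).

Mixed DO = (10.4×9.97 + 2.23×0.515)/(10.4+2.23) = 104.8/12.63 = 8.301 mg/L.
Mixed L₀ = (10.4×3.89 + 2.23×57.4)/(12.63) = 168.5/12.63 = 13.34 mg/L.
Initial deficit D₀ = C_s − DO₀ = 10.4 − 8.301 = 2.099 mg/L.
D(0.444) = [0.306×13.34/(1.53−0.306)](e^(−0.306×0.444) − e^(−1.53×0.444)) + 2.099 e^(−1.53×0.444)
= 3.334 × (0.8730 − 0.5070) + 2.099 × 0.5070 = 2.285 mg/L.
DO = 10.4 − 2.285 = 8.115 mg/L.

DO ≈ 8.12 mg/L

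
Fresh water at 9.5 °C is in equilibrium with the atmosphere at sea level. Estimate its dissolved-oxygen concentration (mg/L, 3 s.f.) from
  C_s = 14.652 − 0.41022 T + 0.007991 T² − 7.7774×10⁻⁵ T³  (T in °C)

C_s ≈ 11.4 mg/L

C_s = 14.652 − 0.41022×9.5 + 0.007991×9.5² − 7.7774×10⁻⁵×9.5³ = 11.41 mg/L.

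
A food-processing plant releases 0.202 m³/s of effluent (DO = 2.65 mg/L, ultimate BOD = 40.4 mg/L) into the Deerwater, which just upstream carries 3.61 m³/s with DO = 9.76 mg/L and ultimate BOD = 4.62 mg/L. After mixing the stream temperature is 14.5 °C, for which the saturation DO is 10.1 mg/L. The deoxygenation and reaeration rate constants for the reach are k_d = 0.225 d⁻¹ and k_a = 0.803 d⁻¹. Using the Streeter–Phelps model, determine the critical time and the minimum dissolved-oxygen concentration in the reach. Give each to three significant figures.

Mixed DO = (3.61×9.76 + 0.202×2.65)/(3.61+0.202) = 35.77/3.812 = 9.383 mg/L.
Mixed L₀ = (3.61×4.62 + 0.202×40.4)/(3.812) = 24.84/3.812 = 6.516 mg/L.
Initial deficit D₀ = C_s − DO₀ = 10.1 − 9.383 = 0.7168 mg/L.
t_c = (1/0.5780) ln[(0.803/0.225)(1 − 0.7168×0.5780/(0.225×6.516))] = 1.730 × ln(2.560) = 1.627 d.
D_c = (0.225/0.803) × 6.516 × e^(−0.225×1.627) = 0.2802 × 6.516 × 0.6935 = 1.266 mg/L.
Minimum DO = 10.1 − 1.266 = 8.834 mg/L.

t_c ≈ 1.63 d; minimum DO ≈ 8.83 mg/L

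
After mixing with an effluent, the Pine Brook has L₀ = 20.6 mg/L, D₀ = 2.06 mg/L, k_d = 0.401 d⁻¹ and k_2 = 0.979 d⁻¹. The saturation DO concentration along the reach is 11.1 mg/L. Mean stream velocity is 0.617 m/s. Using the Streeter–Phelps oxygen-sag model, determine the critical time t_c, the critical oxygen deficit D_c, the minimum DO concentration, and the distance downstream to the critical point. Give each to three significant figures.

t_c = [1/(k_2−k_d)] ln[(k_2/k_d)(1 − D₀(k_2−k_d)/(k_d L₀))]
= [1/(0.979−0.401)] ln[(0.979/0.401)(1 − 2.06×0.5780/(0.401×20.6))]
= (1/0.5780) ln[2.441 × 0.8559] = 1.730 × ln(2.089) = 1.730 × 0.7369 = 1.275 d.
D_c = (k_d/k_2) L₀ e^(−k_d t_c) = (0.401/0.979) × 20.6 × e^(−0.401×1.275) = 0.4096 × 20.6 × 0.5997 = 5.060 mg/L.
Minimum DO = C_s − D_c = 11.1 − 5.060 = 6.040 mg/L.
x_c = v t_c = 0.617 m/s × 1.275 d × 86400 s/d = 67970 m ≈ 68.0 km.

t_c ≈ 1.27 d; D_c ≈ 5.06 mg/L; min DO ≈ 6.04 mg/L; x_c ≈ 68.0 km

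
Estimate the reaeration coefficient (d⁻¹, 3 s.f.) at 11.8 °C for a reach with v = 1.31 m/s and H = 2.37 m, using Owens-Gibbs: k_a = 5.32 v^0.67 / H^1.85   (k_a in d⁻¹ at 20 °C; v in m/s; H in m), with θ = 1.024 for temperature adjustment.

k_a ≈ 1.06 d⁻¹

k_a(20) = 5.32 × 1.31^0.67 / 2.37^1.85 = 5.32 × 1.198 / 4.935 = 1.292 d⁻¹.
k_a(11.8) = 1.292 × 1.024^(11.8−20) = 1.292 × 0.8233 = 1.064 d⁻¹.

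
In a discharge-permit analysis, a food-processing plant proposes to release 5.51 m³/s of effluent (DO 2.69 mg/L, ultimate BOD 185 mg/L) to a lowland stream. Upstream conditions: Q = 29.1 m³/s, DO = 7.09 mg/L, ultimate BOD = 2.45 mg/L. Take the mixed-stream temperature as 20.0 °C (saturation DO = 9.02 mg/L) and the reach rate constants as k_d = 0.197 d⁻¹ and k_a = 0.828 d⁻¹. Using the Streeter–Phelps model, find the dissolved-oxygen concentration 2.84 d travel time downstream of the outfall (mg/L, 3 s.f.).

DO ≈ 4.08 mg/L

Mixed DO = (29.1×7.09 + 5.51×2.69)/(29.1+5.51) = 221.1/34.61 = 6.390 mg/L.
Mixed L₀ = (29.1×2.45 + 5.51×185)/(34.61) = 1091/34.61 = 31.51 mg/L.
Initial deficit D₀ = C_s − DO₀ = 9.02 − 6.390 = 2.630 mg/L.
D(2.84) = [0.197×31.51/(0.828−0.197)](e^(−0.197×2.84) − e^(−0.828×2.84)) + 2.630 e^(−0.828×2.84)
= 9.838 × (0.5715 − 0.09522) + 2.630 × 0.09522 = 4.936 mg/L.
DO = 9.02 − 4.936 = 4.084 mg/L.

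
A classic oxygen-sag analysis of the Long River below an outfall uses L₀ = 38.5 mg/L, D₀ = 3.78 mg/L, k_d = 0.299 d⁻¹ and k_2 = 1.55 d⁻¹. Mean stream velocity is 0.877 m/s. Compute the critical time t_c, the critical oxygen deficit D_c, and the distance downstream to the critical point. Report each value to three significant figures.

t_c ≈ 0.893 d; D_c ≈ 5.69 mg/L; x_c ≈ 67.6 km

At the critical point dD/dt = 0, so k_d L₀ e^(−k_d t) = k_2 D. Substituting D(t) from the Streeter–Phelps equation and solving for t gives
t_c = ln[(k_2/k_d)(1 − D₀(k_2−k_d)/(k_d L₀))] / (k_2−k_d).
Here k_2−k_d = 1.251 d⁻¹ and 1 − D₀(k_2−k_d)/(k_d L₀) = 1 − 3.78×1.251/(0.299×38.5) = 0.5892, so
t_c = ln(5.184 × 0.5892) / 1.251 = 1.117 / 1.251 = 0.8926 d.
D_c = (k_d/k_2) L₀ e^(−k_d t_c) = (0.299/1.55) × 38.5 × e^(−0.299×0.8926) = 0.1929 × 38.5 × 0.7658 = 5.687 mg/L.
x_c = v t_c = 0.877 m/s × 0.8926 d × 86400 s/d = 67630 m ≈ 67.6 km.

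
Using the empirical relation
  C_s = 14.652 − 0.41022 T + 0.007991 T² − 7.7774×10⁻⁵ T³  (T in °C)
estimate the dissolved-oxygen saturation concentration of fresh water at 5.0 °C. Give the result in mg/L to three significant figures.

C_s ≈ 12.8 mg/L

C_s = 14.652 − 0.41022×5.0 + 0.007991×5.0² − 7.7774×10⁻⁵×5.0³ = 12.79 mg/L.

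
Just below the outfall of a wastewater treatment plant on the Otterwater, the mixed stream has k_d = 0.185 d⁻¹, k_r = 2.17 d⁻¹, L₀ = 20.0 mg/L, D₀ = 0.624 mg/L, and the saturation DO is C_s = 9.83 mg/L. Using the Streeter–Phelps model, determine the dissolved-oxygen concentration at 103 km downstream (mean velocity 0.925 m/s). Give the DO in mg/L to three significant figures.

Travel time t = x/v = 103 km / (0.925 m/s) = 103000 m / 0.925 m/s = 111400 s = 1.289 d.
k_d L₀/(k_r−k_d) = 0.185×20.0/(2.17−0.185) = 3.700/1.985 = 1.864 mg/L.
e^(−k_d t) = e^(−0.185×1.289) = 0.7879; e^(−k_r t) = e^(−2.17×1.289) = 0.06101.
D = 1.864 × (0.7879 − 0.06101) + 0.624 × 0.06101 = 1.355 + 0.03807 = 1.393 mg/L.
DO = C_s − D = 9.83 − 1.393 = 8.437 mg/L.

DO ≈ 8.44 mg/L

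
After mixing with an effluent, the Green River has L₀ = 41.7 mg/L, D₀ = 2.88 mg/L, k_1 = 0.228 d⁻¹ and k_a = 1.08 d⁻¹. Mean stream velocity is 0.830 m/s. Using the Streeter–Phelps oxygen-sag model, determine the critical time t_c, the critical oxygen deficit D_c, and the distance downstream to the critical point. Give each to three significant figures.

At the critical point dD/dt = 0, so k_1 L₀ e^(−k_1 t) = k_a D. Substituting D(t) from the Streeter–Phelps equation and solving for t gives
t_c = ln[(k_a/k_1)(1 − D₀(k_a−k_1)/(k_1 L₀))] / (k_a−k_1).
Here k_a−k_1 = 0.8520 d⁻¹ and 1 − D₀(k_a−k_1)/(k_1 L₀) = 1 − 2.88×0.8520/(0.228×41.7) = 0.7419, so
t_c = ln(4.737 × 0.7419) / 0.8520 = 1.257 / 0.8520 = 1.475 d.
L(t_c) = L₀ e^(−k_1 t_c) = 41.7 × 0.7144 = 29.79 mg/L, and at the critical point k_a D_c = k_1 L, so D_c = (0.228/1.08) × 29.79 = 6.289 mg/L.
x_c = v t_c = 0.830 m/s × 1.475 d × 86400 s/d = 105800 m ≈ 106 km.

t_c ≈ 1.48 d; D_c ≈ 6.29 mg/L; x_c ≈ 106 km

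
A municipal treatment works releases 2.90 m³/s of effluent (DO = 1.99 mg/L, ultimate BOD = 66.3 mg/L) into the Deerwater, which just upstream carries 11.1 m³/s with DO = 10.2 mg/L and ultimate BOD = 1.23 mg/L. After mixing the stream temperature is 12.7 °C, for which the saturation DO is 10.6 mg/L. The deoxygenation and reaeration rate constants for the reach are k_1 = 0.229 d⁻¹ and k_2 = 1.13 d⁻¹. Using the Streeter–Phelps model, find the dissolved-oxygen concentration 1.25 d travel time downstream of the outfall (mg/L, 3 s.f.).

DO ≈ 8.19 mg/L

Mixed DO = (11.1×10.2 + 2.90×1.99)/(11.1+2.90) = 119.0/14.00 = 8.499 mg/L.
Mixed L₀ = (11.1×1.23 + 2.90×66.3)/(14.00) = 205.9/14.00 = 14.71 mg/L.
Initial deficit D₀ = C_s − DO₀ = 10.6 − 8.499 = 2.101 mg/L.
D(1.25) = [0.229×14.71/(1.13−0.229)](e^(−0.229×1.25) − e^(−1.13×1.25)) + 2.101 e^(−1.13×1.25)
= 3.738 × (0.7511 − 0.2435) + 2.101 × 0.2435 = 2.409 mg/L.
DO = 10.6 − 2.409 = 8.191 mg/L.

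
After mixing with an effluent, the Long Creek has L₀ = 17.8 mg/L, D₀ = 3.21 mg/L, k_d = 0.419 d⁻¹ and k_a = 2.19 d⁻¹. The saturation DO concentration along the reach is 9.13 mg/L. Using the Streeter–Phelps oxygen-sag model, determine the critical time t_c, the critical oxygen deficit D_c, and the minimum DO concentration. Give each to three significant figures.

t_c ≈ 0.123 d; D_c ≈ 3.23 mg/L; min DO ≈ 5.90 mg/L

At the critical point dD/dt = 0, so k_d L₀ e^(−k_d t) = k_a D. Substituting D(t) from the Streeter–Phelps equation and solving for t gives
t_c = ln[(k_a/k_d)(1 − D₀(k_a−k_d)/(k_d L₀))] / (k_a−k_d).
Here k_a−k_d = 1.771 d⁻¹ and 1 − D₀(k_a−k_d)/(k_d L₀) = 1 − 3.21×1.771/(0.419×17.8) = 0.2378, so
t_c = ln(5.227 × 0.2378) / 1.771 = 0.2173 / 1.771 = 0.1227 d.
L(t_c) = L₀ e^(−k_d t_c) = 17.8 × 0.9499 = 16.91 mg/L, and at the critical point k_a D_c = k_d L, so D_c = (0.419/2.19) × 16.91 = 3.235 mg/L.
Minimum DO = C_s − D_c = 9.13 − 3.235 = 5.895 mg/L.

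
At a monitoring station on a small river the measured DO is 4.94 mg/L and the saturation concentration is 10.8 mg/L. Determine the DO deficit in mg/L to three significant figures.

D = C_s − C = 10.8 − 4.94 = 5.86 mg/L.

D ≈ 5.86 mg/L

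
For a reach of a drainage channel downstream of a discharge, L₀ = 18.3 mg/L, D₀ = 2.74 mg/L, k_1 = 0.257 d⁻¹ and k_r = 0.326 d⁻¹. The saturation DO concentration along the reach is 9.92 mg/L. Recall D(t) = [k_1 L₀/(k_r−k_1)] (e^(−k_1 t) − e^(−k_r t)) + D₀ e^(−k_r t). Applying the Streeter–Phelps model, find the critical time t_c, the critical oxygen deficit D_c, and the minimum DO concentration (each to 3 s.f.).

At the critical point dD/dt = 0, so k_1 L₀ e^(−k_1 t) = k_r D. Substituting D(t) from the Streeter–Phelps equation and solving for t gives
t_c = ln[(k_r/k_1)(1 − D₀(k_r−k_1)/(k_1 L₀))] / (k_r−k_1).
Here k_r−k_1 = 0.06900 d⁻¹ and 1 − D₀(k_r−k_1)/(k_1 L₀) = 1 − 2.74×0.06900/(0.257×18.3) = 0.9598, so
t_c = ln(1.268 × 0.9598) / 0.06900 = 0.1968 / 0.06900 = 2.852 d.
L(t_c) = L₀ e^(−k_1 t_c) = 18.3 × 0.4805 = 8.793 mg/L, and at the critical point k_r D_c = k_1 L, so D_c = (0.257/0.326) × 8.793 = 6.932 mg/L.
Minimum DO = C_s − D_c = 9.92 − 6.932 = 2.988 mg/L.

t_c ≈ 2.85 d; D_c ≈ 6.93 mg/L; min DO ≈ 2.99 mg/L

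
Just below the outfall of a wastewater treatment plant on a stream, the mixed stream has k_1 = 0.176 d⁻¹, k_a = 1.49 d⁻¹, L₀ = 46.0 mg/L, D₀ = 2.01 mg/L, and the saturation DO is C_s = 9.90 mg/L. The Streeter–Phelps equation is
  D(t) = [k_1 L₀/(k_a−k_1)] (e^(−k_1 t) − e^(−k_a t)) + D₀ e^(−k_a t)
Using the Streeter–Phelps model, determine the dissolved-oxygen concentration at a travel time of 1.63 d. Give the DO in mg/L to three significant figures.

DO ≈ 5.64 mg/L

k_1 L₀/(k_a−k_1) = 0.176×46.0/(1.49−0.176) = 8.096/1.314 = 6.161 mg/L.
e^(−k_1 t) = e^(−0.176×1.630) = 0.7506; e^(−k_a t) = e^(−1.49×1.630) = 0.08815.
D = 6.161 × (0.7506 − 0.08815) + 2.01 × 0.08815 = 4.082 + 0.1772 = 4.259 mg/L.
DO = C_s − D = 9.90 − 4.259 = 5.641 mg/L.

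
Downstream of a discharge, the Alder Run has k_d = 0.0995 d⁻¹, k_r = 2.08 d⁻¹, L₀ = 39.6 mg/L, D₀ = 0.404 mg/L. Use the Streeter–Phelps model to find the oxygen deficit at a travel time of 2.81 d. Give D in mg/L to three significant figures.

D ≈ 1.50 mg/L

k_d L₀/(k_r−k_d) = 0.0995×39.6/(2.08−0.0995) = 3.940/1.981 = 1.989 mg/L.
e^(−k_d t) = e^(−0.0995×2.810) = 0.7561; e^(−k_r t) = e^(−2.08×2.810) = 0.002895.
D = 1.989 × (0.7561 − 0.002895) + 0.404 × 0.002895 = 1.498 + 0.001170 = 1.500 mg/L.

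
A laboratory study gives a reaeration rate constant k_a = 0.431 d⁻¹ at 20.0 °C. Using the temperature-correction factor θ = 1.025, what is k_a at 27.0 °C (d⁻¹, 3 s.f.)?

k_a ≈ 0.512 d⁻¹

k_a(T₂) = k_a(T₁) · θ^(T₂−T₁) = 0.431 × 1.025^(27.0−20.0)
= 0.431 × 1.025^7.00 = 0.431 × 1.189 = 0.5123 d⁻¹.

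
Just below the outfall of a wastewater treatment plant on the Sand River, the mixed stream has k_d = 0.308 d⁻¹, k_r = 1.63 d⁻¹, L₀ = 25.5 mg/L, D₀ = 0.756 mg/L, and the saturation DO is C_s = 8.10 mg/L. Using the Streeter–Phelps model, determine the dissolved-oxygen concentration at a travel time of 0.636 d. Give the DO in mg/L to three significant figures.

k_d L₀/(k_r−k_d) = 0.308×25.5/(1.63−0.308) = 7.854/1.322 = 5.941 mg/L.
e^(−k_d t) = e^(−0.308×0.6360) = 0.8221; e^(−k_r t) = e^(−1.63×0.6360) = 0.3546.
D = 5.941 × (0.8221 − 0.3546) + 0.756 × 0.3546 = 2.777 + 0.2681 = 3.045 mg/L.
DO = C_s − D = 8.10 − 3.045 = 5.055 mg/L.

DO ≈ 5.05 mg/L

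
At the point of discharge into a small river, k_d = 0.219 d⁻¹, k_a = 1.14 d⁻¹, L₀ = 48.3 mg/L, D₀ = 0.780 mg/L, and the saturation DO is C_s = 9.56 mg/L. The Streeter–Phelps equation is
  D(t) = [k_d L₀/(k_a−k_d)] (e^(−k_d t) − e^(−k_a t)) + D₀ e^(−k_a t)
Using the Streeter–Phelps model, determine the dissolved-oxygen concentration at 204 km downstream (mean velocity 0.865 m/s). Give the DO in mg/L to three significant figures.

Travel time t = x/v = 204 km / (0.865 m/s) = 204000 m / 0.865 m/s = 235800 s = 2.730 d.
k_d L₀/(k_a−k_d) = 0.219×48.3/(1.14−0.219) = 10.58/0.9210 = 11.49 mg/L.
e^(−k_d t) = e^(−0.219×2.730) = 0.5500; e^(−k_a t) = e^(−1.14×2.730) = 0.04452.
D = 11.49 × (0.5500 − 0.04452) + 0.780 × 0.04452 = 5.806 + 0.03473 = 5.840 mg/L.
DO = C_s − D = 9.56 − 5.840 = 3.720 mg/L.

DO ≈ 3.72 mg/L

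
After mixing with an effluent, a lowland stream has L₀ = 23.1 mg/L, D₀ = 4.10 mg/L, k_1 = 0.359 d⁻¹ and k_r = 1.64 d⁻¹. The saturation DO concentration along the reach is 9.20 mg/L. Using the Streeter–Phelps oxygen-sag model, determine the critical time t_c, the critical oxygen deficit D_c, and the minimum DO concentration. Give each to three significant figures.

With k_r/k_1 = 4.568 and 1 − D₀(k_r−k_1)/(k_1 L₀) = 0.3667,
t_c = ln(4.568 × 0.3667) / (1.64 − 0.359) = ln(1.675) / 1.281 = 0.5159/1.281 = 0.4027 d.
D_c = (k_1/k_r) L₀ e^(−k_1 t_c) = (0.359/1.64) × 23.1 × e^(−0.359×0.4027) = 0.2189 × 23.1 × 0.8654 = 4.376 mg/L.
Minimum DO = C_s − D_c = 9.20 − 4.376 = 4.824 mg/L.

t_c ≈ 0.403 d; D_c ≈ 4.38 mg/L; min DO ≈ 4.82 mg/L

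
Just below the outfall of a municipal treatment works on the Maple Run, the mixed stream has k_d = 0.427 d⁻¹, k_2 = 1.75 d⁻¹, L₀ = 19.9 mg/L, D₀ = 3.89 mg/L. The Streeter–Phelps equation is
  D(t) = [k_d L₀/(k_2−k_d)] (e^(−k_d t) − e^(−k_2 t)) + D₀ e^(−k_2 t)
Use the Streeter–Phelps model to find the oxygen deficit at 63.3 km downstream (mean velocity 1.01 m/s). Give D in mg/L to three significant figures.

D ≈ 4.00 mg/L

Travel time t = x/v = 63.3 km / (1.01 m/s) = 63300 m / 1.01 m/s = 62670 s = 0.7254 d.
k_d L₀/(k_2−k_d) = 0.427×19.9/(1.75−0.427) = 8.497/1.323 = 6.423 mg/L.
e^(−k_d t) = e^(−0.427×0.7254) = 0.7336; e^(−k_2 t) = e^(−1.75×0.7254) = 0.2810.
D = 6.423 × (0.7336 − 0.2810) + 3.89 × 0.2810 = 2.907 + 1.093 = 4.000 mg/L.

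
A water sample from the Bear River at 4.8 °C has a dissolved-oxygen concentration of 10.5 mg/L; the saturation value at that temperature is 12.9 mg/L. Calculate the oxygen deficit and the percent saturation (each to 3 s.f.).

D = C_s − C = 12.9 − 10.5 = 2.40 mg/L.
% saturation = 10.5/12.9 × 100 = 81.4 %.

D ≈ 2.40 mg/L; 81.4 % saturation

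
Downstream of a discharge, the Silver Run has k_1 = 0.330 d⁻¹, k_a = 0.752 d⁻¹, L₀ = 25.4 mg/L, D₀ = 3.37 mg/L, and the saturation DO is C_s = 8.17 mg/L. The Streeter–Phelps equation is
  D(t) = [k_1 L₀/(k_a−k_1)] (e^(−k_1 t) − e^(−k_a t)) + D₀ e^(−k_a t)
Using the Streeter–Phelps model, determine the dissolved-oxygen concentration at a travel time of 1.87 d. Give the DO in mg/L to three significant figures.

k_1 L₀/(k_a−k_1) = 0.330×25.4/(0.752−0.330) = 8.382/0.4220 = 19.86 mg/L.
e^(−k_1 t) = e^(−0.330×1.870) = 0.5395; e^(−k_a t) = e^(−0.752×1.870) = 0.2451.
D = 19.86 × (0.5395 − 0.2451) + 3.37 × 0.2451 = 5.848 + 0.8259 = 6.674 mg/L.
DO = C_s − D = 8.17 − 6.674 = 1.496 mg/L.

DO ≈ 1.50 mg/L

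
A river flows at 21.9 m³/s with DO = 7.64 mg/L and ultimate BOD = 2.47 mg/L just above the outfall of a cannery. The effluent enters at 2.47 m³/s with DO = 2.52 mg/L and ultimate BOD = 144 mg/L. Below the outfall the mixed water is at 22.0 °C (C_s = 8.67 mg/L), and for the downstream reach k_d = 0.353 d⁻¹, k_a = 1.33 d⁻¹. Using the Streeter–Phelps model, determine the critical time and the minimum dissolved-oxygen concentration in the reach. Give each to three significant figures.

Mixed DO = (21.9×7.64 + 2.47×2.52)/(21.9+2.47) = 173.5/24.37 = 7.121 mg/L.
Mixed L₀ = (21.9×2.47 + 2.47×144)/(24.37) = 409.8/24.37 = 16.81 mg/L.
Initial deficit D₀ = C_s − DO₀ = 8.67 − 7.121 = 1.549 mg/L.
t_c = (1/0.9770) ln[(1.33/0.353)(1 − 1.549×0.9770/(0.353×16.81))] = 1.024 × ln(2.807) = 1.056 d.
D_c = (0.353/1.33) × 16.81 × e^(−0.353×1.056) = 0.2654 × 16.81 × 0.6887 = 3.074 mg/L.
Minimum DO = 8.67 − 3.074 = 5.596 mg/L.

t_c ≈ 1.06 d; minimum DO ≈ 5.60 mg/L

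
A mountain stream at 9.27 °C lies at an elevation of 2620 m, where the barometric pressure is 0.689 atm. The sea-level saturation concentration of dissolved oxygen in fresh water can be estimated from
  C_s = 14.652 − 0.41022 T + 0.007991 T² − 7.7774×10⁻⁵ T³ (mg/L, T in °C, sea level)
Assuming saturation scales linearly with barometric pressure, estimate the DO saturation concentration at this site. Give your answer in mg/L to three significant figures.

C_s ≈ 7.91 mg/L

At sea level: C_s = 14.652 − 0.41022×9.27 + 0.007991×9.27² − 7.7774×10⁻⁵×9.27³ = 11.47 mg/L.
Pressure correction: C_s' = 11.47 × 0.689 = 7.906 mg/L.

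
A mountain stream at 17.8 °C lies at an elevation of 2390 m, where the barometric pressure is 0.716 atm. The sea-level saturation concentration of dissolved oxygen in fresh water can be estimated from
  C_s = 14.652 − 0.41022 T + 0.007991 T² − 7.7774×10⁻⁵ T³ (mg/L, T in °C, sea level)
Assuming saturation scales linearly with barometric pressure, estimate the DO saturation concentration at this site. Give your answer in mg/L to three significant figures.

At sea level: C_s = 14.652 − 0.41022×17.8 + 0.007991×17.8² − 7.7774×10⁻⁵×17.8³ = 9.443 mg/L.
Pressure correction: C_s' = 9.443 × 0.716 = 6.761 mg/L.

C_s ≈ 6.76 mg/L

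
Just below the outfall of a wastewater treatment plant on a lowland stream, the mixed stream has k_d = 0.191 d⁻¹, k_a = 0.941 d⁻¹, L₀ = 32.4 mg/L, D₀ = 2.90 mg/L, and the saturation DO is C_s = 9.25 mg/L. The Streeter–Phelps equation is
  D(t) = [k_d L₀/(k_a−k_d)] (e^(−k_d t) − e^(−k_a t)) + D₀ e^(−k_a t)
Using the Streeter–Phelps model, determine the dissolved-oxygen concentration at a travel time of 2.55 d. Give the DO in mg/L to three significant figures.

k_d L₀/(k_a−k_d) = 0.191×32.4/(0.941−0.191) = 6.188/0.7500 = 8.251 mg/L.
e^(−k_d t) = e^(−0.191×2.550) = 0.6144; e^(−k_a t) = e^(−0.941×2.550) = 0.09076.
D = 8.251 × (0.6144 − 0.09076) + 2.90 × 0.09076 = 4.321 + 0.2632 = 4.584 mg/L.
DO = C_s − D = 9.25 − 4.584 = 4.666 mg/L.

DO ≈ 4.67 mg/L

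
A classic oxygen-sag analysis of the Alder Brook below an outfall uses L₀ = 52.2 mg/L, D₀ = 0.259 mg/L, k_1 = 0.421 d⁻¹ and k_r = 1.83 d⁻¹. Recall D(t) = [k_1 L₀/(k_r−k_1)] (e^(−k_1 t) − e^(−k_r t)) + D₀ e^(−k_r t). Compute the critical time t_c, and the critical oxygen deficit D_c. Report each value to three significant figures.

t_c ≈ 1.03 d; D_c ≈ 7.78 mg/L

t_c = [1/(k_r−k_1)] ln[(k_r/k_1)(1 − D₀(k_r−k_1)/(k_1 L₀))]
= [1/(1.83−0.421)] ln[(1.83/0.421)(1 − 0.259×1.409/(0.421×52.2))]
= (1/1.409) ln[4.347 × 0.9834] = 0.7097 × ln(4.275) = 0.7097 × 1.453 = 1.031 d.
D_c = (k_1/k_r) L₀ e^(−k_1 t_c) = (0.421/1.83) × 52.2 × e^(−0.421×1.031) = 0.2301 × 52.2 × 0.6479 = 7.780 mg/L.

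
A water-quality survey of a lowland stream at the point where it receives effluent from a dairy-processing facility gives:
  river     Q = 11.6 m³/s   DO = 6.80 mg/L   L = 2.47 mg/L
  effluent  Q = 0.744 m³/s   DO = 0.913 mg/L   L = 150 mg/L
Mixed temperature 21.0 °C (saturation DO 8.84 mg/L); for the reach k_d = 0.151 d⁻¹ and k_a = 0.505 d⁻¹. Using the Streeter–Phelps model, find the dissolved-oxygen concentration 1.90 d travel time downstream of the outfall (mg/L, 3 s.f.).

DO ≈ 6.14 mg/L

Mixed DO = (11.6×6.80 + 0.744×0.913)/(11.6+0.744) = 79.56/12.34 = 6.445 mg/L.
Mixed L₀ = (11.6×2.47 + 0.744×150)/(12.34) = 140.3/12.34 = 11.36 mg/L.
Initial deficit D₀ = C_s − DO₀ = 8.84 − 6.445 = 2.395 mg/L.
D(1.90) = [0.151×11.36/(0.505−0.151)](e^(−0.151×1.90) − e^(−0.505×1.90)) + 2.395 e^(−0.505×1.90)
= 4.846 × (0.7506 − 0.3831) + 2.395 × 0.3831 = 2.699 mg/L.
DO = 8.84 − 2.699 = 6.141 mg/L.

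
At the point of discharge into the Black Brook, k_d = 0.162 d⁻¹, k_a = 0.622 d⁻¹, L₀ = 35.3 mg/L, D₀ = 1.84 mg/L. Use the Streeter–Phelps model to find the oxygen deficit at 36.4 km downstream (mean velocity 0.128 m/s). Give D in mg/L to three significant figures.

D ≈ 5.93 mg/L

Travel time t = x/v = 36.4 km / (0.128 m/s) = 36400 m / 0.128 m/s = 284400 s = 3.291 d.
k_d L₀/(k_a−k_d) = 0.162×35.3/(0.622−0.162) = 5.719/0.4600 = 12.43 mg/L.
e^(−k_d t) = e^(−0.162×3.291) = 0.5867; e^(−k_a t) = e^(−0.622×3.291) = 0.1291.
D = 12.43 × (0.5867 − 0.1291) + 1.84 × 0.1291 = 5.689 + 0.2375 = 5.927 mg/L.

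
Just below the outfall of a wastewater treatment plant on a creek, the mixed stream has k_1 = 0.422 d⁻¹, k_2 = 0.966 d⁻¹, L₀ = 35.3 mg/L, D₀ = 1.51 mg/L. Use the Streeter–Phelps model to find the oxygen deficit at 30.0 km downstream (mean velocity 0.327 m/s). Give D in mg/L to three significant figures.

Travel time t = x/v = 30.0 km / (0.327 m/s) = 30000 m / 0.327 m/s = 91740 s = 1.062 d.
k_1 L₀/(k_2−k_1) = 0.422×35.3/(0.966−0.422) = 14.90/0.5440 = 27.38 mg/L.
e^(−k_1 t) = e^(−0.422×1.062) = 0.6388; e^(−k_2 t) = e^(−0.966×1.062) = 0.3585.
D = 27.38 × (0.6388 − 0.3585) + 1.51 × 0.3585 = 7.676 + 0.5414 = 8.217 mg/L.

D ≈ 8.22 mg/L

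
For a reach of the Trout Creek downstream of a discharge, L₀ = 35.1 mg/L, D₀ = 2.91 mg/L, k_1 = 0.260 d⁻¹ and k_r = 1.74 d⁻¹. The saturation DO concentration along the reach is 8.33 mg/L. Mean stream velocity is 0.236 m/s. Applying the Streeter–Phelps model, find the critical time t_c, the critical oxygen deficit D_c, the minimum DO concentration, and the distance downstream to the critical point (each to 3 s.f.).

At the critical point dD/dt = 0, so k_1 L₀ e^(−k_1 t) = k_r D. Substituting D(t) from the Streeter–Phelps equation and solving for t gives
t_c = ln[(k_r/k_1)(1 − D₀(k_r−k_1)/(k_1 L₀))] / (k_r−k_1).
Here k_r−k_1 = 1.480 d⁻¹ and 1 − D₀(k_r−k_1)/(k_1 L₀) = 1 − 2.91×1.480/(0.260×35.1) = 0.5281, so
t_c = ln(6.692 × 0.5281) / 1.480 = 1.262 / 1.480 = 0.8530 d.
D_c = (k_1/k_r) L₀ e^(−k_1 t_c) = (0.260/1.74) × 35.1 × e^(−0.260×0.8530) = 0.1494 × 35.1 × 0.8011 = 4.202 mg/L.
Minimum DO = C_s − D_c = 8.33 − 4.202 = 4.128 mg/L.
x_c = v t_c = 0.236 m/s × 0.8530 d × 86400 s/d = 17390 m ≈ 17.4 km.

t_c ≈ 0.853 d; D_c ≈ 4.20 mg/L; min DO ≈ 4.13 mg/L; x_c ≈ 17.4 km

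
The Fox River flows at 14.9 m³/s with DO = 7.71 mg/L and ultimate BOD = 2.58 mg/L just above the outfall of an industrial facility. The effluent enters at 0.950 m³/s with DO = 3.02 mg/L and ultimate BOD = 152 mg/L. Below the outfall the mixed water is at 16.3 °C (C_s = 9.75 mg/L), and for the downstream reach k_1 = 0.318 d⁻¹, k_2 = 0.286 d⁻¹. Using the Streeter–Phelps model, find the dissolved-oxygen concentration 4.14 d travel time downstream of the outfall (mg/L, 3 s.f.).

DO ≈ 4.69 mg/L

Mixed DO = (14.9×7.71 + 0.950×3.02)/(14.9+0.950) = 117.7/15.85 = 7.429 mg/L.
Mixed L₀ = (14.9×2.58 + 0.950×152)/(15.85) = 182.8/15.85 = 11.54 mg/L.
Initial deficit D₀ = C_s − DO₀ = 9.75 − 7.429 = 2.321 mg/L.
D(4.14) = [0.318×11.54/(0.286−0.318)](e^(−0.318×4.14) − e^(−0.286×4.14)) + 2.321 e^(−0.286×4.14)
= -114.6 × (0.2681 − 0.3060) + 2.321 × 0.3060 = 5.063 mg/L.
DO = 9.75 − 5.063 = 4.687 mg/L.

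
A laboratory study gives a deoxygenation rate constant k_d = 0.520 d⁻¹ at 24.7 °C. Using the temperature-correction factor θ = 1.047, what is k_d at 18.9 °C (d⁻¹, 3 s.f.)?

k_d ≈ 0.398 d⁻¹

k_d(T₂) = k_d(T₁) · θ^(T₂−T₁) = 0.520 × 1.047^(18.9−24.7)
= 0.520 × 1.047^-5.80 = 0.520 × 0.7661 = 0.3984 d⁻¹.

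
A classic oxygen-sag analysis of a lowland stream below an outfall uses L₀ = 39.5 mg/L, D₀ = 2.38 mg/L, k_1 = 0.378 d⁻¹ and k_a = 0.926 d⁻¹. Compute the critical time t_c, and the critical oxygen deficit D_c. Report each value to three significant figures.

t_c ≈ 1.47 d; D_c ≈ 9.26 mg/L

At the critical point dD/dt = 0, so k_1 L₀ e^(−k_1 t) = k_a D. Substituting D(t) from the Streeter–Phelps equation and solving for t gives
t_c = ln[(k_a/k_1)(1 − D₀(k_a−k_1)/(k_1 L₀))] / (k_a−k_1).
Here k_a−k_1 = 0.5480 d⁻¹ and 1 − D₀(k_a−k_1)/(k_1 L₀) = 1 − 2.38×0.5480/(0.378×39.5) = 0.9126, so
t_c = ln(2.450 × 0.9126) / 0.5480 = 0.8046 / 0.5480 = 1.468 d.
D_c = (k_1/k_a) L₀ e^(−k_1 t_c) = (0.378/0.926) × 39.5 × e^(−0.378×1.468) = 0.4082 × 39.5 × 0.5741 = 9.257 mg/L.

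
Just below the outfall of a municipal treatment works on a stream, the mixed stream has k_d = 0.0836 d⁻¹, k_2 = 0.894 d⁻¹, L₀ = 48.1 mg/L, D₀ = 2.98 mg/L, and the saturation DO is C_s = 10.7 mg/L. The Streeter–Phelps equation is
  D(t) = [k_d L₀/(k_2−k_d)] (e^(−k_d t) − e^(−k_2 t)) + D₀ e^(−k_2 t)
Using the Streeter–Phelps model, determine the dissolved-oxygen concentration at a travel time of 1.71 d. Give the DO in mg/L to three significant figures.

k_d L₀/(k_2−k_d) = 0.0836×48.1/(0.894−0.0836) = 4.021/0.8104 = 4.962 mg/L.
e^(−k_d t) = e^(−0.0836×1.710) = 0.8668; e^(−k_2 t) = e^(−0.894×1.710) = 0.2168.
D = 4.962 × (0.8668 − 0.2168) + 2.98 × 0.2168 = 3.225 + 0.6461 = 3.871 mg/L.
DO = C_s − D = 10.7 − 3.871 = 6.829 mg/L.

DO ≈ 6.83 mg/L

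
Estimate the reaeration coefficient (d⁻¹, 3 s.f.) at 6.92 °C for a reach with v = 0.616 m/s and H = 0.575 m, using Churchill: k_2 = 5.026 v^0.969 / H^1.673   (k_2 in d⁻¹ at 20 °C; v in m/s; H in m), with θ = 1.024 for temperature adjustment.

k_2(20) = 5.026 × 0.616^0.969 / 0.575^1.673 = 5.026 × 0.6253 / 0.3962 = 7.932 d⁻¹.
k_2(6.92) = 7.932 × 1.024^(6.92−20) = 7.932 × 0.7333 = 5.817 d⁻¹.

k_2 ≈ 5.82 d⁻¹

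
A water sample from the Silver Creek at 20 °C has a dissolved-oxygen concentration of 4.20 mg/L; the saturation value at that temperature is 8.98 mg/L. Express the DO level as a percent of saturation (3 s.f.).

46.8 % saturation

% saturation = C/C_s × 100 = 4.20/8.98 × 100 = 46.8 %.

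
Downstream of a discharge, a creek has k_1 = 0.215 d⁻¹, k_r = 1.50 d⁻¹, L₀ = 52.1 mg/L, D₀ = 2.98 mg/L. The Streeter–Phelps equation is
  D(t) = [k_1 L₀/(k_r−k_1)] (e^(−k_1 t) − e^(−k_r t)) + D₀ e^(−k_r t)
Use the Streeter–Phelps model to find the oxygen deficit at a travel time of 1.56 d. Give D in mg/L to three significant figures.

D ≈ 5.68 mg/L

k_1 L₀/(k_r−k_1) = 0.215×52.1/(1.50−0.215) = 11.20/1.285 = 8.717 mg/L.
e^(−k_1 t) = e^(−0.215×1.560) = 0.7151; e^(−k_r t) = e^(−1.50×1.560) = 0.09633.
D = 8.717 × (0.7151 − 0.09633) + 2.98 × 0.09633 = 5.393 + 0.2871 = 5.681 mg/L.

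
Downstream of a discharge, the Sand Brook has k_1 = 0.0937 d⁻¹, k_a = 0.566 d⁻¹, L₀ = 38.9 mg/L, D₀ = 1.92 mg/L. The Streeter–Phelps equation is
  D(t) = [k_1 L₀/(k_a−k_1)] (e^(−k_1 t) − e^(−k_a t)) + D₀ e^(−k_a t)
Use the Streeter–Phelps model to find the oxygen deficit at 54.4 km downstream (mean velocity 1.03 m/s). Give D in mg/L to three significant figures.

Travel time t = x/v = 54.4 km / (1.03 m/s) = 54400 m / 1.03 m/s = 52820 s = 0.6113 d.
k_1 L₀/(k_a−k_1) = 0.0937×38.9/(0.566−0.0937) = 3.645/0.4723 = 7.717 mg/L.
e^(−k_1 t) = e^(−0.0937×0.6113) = 0.9443; e^(−k_a t) = e^(−0.566×0.6113) = 0.7075.
D = 7.717 × (0.9443 − 0.7075) + 1.92 × 0.7075 = 1.828 + 1.358 = 3.186 mg/L.

D ≈ 3.19 mg/L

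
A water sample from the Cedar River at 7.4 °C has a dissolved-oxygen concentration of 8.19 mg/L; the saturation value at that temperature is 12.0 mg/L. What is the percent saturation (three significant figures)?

68.2 % saturation

% saturation = C/C_s × 100 = 8.19/12.0 × 100 = 68.2 %.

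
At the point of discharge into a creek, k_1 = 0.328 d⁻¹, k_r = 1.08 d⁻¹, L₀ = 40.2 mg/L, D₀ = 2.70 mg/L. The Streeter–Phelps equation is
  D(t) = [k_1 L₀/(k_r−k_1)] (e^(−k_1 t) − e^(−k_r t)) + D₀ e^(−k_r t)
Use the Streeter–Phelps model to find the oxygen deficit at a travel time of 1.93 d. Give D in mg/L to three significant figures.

k_1 L₀/(k_r−k_1) = 0.328×40.2/(1.08−0.328) = 13.19/0.7520 = 17.53 mg/L.
e^(−k_1 t) = e^(−0.328×1.930) = 0.5310; e^(−k_r t) = e^(−1.08×1.930) = 0.1244.
D = 17.53 × (0.5310 − 0.1244) + 2.70 × 0.1244 = 7.129 + 0.3358 = 7.465 mg/L.

D ≈ 7.47 mg/L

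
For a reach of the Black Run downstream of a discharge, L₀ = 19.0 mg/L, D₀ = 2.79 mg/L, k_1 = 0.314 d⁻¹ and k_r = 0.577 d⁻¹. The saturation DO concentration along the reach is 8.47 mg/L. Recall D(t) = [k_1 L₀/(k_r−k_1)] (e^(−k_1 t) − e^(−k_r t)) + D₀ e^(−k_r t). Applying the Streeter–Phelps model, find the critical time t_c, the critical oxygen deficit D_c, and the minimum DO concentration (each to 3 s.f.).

t_c ≈ 1.81 d; D_c ≈ 5.85 mg/L; min DO ≈ 2.62 mg/L

At the critical point dD/dt = 0, so k_1 L₀ e^(−k_1 t) = k_r D. Substituting D(t) from the Streeter–Phelps equation and solving for t gives
t_c = ln[(k_r/k_1)(1 − D₀(k_r−k_1)/(k_1 L₀))] / (k_r−k_1).
Here k_r−k_1 = 0.2630 d⁻¹ and 1 − D₀(k_r−k_1)/(k_1 L₀) = 1 − 2.79×0.2630/(0.314×19.0) = 0.8770, so
t_c = ln(1.838 × 0.8770) / 0.2630 = 0.4772 / 0.2630 = 1.814 d.
D_c = (k_1/k_r) L₀ e^(−k_1 t_c) = (0.314/0.577) × 19.0 × e^(−0.314×1.814) = 0.5442 × 19.0 × 0.5657 = 5.849 mg/L.
Minimum DO = C_s − D_c = 8.47 − 5.849 = 2.621 mg/L.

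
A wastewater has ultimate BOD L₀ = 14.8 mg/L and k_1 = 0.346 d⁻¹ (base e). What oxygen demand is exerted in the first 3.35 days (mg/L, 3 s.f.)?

y_t = L₀(1 − e^(−k_1 t)) = 14.8 × (1 − e^(−0.346×3.35))
= 14.8 × (1 − 0.3138) = 14.8 × 0.6862 = 10.16 mg/L.

y ≈ 10.2 mg/L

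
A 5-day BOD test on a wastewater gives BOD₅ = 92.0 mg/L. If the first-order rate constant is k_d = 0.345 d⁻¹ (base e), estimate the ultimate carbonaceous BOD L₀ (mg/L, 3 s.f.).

L₀ ≈ 112 mg/L

BOD₅ = L₀(1 − e^(−5k_d)) ⇒ L₀ = BOD₅ / (1 − e^(−5×0.345))
= 92.0 / (1 − 0.1782) = 92.0 / 0.8218 = 111.9 mg/L.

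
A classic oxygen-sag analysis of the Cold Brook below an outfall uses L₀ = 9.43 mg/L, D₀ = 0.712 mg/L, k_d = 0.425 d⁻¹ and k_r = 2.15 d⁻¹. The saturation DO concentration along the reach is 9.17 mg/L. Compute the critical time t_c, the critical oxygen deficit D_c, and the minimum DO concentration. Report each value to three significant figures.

With k_r/k_d = 5.059 and 1 − D₀(k_r−k_d)/(k_d L₀) = 0.6935,
t_c = ln(5.059 × 0.6935) / (2.15 − 0.425) = ln(3.509) / 1.725 = 1.255/1.725 = 0.7276 d.
L(t_c) = L₀ e^(−k_d t_c) = 9.43 × 0.7340 = 6.922 mg/L, and at the critical point k_r D_c = k_d L, so D_c = (0.425/2.15) × 6.922 = 1.368 mg/L.
Minimum DO = C_s − D_c = 9.17 − 1.368 = 7.802 mg/L.

t_c ≈ 0.728 d; D_c ≈ 1.37 mg/L; min DO ≈ 7.80 mg/L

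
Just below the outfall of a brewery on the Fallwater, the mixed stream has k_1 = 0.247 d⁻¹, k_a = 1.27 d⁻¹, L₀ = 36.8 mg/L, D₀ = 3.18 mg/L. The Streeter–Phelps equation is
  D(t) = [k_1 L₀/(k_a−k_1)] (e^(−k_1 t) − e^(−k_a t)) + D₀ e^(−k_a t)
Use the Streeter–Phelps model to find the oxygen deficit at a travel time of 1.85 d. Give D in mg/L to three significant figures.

k_1 L₀/(k_a−k_1) = 0.247×36.8/(1.27−0.247) = 9.090/1.023 = 8.885 mg/L.
e^(−k_1 t) = e^(−0.247×1.850) = 0.6332; e^(−k_a t) = e^(−1.27×1.850) = 0.09542.
D = 8.885 × (0.6332 − 0.09542) + 3.18 × 0.09542 = 4.778 + 0.3034 = 5.082 mg/L.

D ≈ 5.08 mg/L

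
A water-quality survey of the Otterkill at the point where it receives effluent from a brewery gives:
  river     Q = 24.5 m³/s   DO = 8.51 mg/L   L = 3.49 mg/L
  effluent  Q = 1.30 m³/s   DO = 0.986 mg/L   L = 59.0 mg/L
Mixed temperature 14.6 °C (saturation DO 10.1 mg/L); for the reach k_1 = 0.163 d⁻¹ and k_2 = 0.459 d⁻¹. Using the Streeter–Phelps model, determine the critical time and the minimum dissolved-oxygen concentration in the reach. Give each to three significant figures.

t_c ≈ 0.656 d; minimum DO ≈ 8.09 mg/L

Mixed DO = (24.5×8.51 + 1.30×0.986)/(24.5+1.30) = 209.8/25.80 = 8.131 mg/L.
Mixed L₀ = (24.5×3.49 + 1.30×59.0)/(25.80) = 162.2/25.80 = 6.287 mg/L.
Initial deficit D₀ = C_s − DO₀ = 10.1 − 8.131 = 1.969 mg/L.
t_c = (1/0.2960) ln[(0.459/0.163)(1 − 1.969×0.2960/(0.163×6.287))] = 3.378 × ln(1.214) = 0.6561 d.
D_c = (0.163/0.459) × 6.287 × e^(−0.163×0.6561) = 0.3551 × 6.287 × 0.8986 = 2.006 mg/L.
Minimum DO = 10.1 − 2.006 = 8.094 mg/L.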